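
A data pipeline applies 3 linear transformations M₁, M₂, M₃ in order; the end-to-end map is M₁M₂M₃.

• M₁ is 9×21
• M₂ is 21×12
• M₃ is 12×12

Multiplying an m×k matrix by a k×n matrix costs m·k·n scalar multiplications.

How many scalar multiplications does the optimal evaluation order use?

Order (M₁(M₂M₃)): (M₂M₃): 21×12 by 12×12 → 21×12, cost 21·12·12 = 3024; (M₁(M₂M₃)): 9×21 by 21×12 → 9×12, cost 9·21·12 = 2268; cumulative 5292. Total 5292.
Order ((M₁M₂)M₃): (M₁M₂): 9×21 by 21×12 → 9×12, cost 9·21·12 = 2268; ((M₁M₂)M₃): 9×12 by 12×12 → 9×12, cost 9·12·12 = 1296; cumulative 3564. Total 3564.
Minimum: 3564.

3564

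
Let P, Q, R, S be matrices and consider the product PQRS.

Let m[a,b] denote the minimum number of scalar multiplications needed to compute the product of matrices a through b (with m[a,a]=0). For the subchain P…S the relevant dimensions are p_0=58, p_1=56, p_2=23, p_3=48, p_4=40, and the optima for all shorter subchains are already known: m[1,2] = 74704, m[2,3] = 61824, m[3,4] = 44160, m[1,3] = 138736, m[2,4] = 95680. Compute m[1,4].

172224

m[1,4] = min over k∈[1,3] of m[1,k]+m[k+1,4]+p_{0}·p_k·p_{4}.
k=1: 0 + 95680 + 58·56·40 = 225600; k=2: 74704 + 44160 + 58·23·40 = 172224; k=3: 138736 + 0 + 58·48·40 = 250096.
Minimum: 172224 at k=2.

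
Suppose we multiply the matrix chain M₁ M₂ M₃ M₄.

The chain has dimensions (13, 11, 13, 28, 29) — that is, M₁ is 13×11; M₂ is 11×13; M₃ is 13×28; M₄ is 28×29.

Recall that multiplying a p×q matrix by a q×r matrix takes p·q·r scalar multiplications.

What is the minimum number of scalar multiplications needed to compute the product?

17083

Adjacent pairs: M₁M₂ = 13·11·13 = 1859; M₂M₃ = 11·13·28 = 4004; M₃M₄ = 13·28·29 = 10556.
Length 3: M₁..M₃: k=1: 0+4004+13·11·28=8008; k=2: 1859+0+13·13·28=6591 → min 6591 | M₂..M₄: k=2: 0+10556+11·13·29=14703; k=3: 4004+0+11·28·29=12936 → min 12936.
Length 4: M₁..M₄: k=1: 0+12936+13·11·29=17083; k=2: 1859+10556+13·13·29=17316; k=3: 6591+0+13·28·29=17147 → min 17083.
Optimal order: (M₁ ((M₂ M₃) M₄)) with cost 17083.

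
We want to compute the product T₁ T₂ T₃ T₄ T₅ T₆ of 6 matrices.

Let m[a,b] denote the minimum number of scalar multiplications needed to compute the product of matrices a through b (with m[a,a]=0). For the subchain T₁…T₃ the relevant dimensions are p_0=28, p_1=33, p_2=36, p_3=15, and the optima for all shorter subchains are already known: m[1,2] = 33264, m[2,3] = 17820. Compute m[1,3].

m[1,3] = min over k∈[1,2] of m[1,k]+m[k+1,3]+p_{0}·p_k·p_{3}.
k=1: 0 + 17820 + 28·33·15 = 31680; k=2: 33264 + 0 + 28·36·15 = 48384.
Minimum: 31680 at k=1.

31680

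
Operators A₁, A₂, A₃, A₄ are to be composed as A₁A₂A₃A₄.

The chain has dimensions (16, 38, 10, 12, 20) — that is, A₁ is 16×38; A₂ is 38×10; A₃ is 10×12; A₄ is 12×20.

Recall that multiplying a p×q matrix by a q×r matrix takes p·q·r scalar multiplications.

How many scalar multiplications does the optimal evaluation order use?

11680

Adjacent pairs: A₁A₂ = 16·38·10 = 6080; A₂A₃ = 38·10·12 = 4560; A₃A₄ = 10·12·20 = 2400.
Length 3: A₁..A₃: k=1: 0+4560+16·38·12=11856; k=2: 6080+0+16·10·12=8000 → min 8000 | A₂..A₄: k=2: 0+2400+38·10·20=10000; k=3: 4560+0+38·12·20=13680 → min 10000.
Length 4: A₁..A₄: k=1: 0+10000+16·38·20=22160; k=2: 6080+2400+16·10·20=11680; k=3: 8000+0+16·12·20=11840 → min 11680.
Optimal order: ((A₁A₂)(A₃A₄)) with cost 11680.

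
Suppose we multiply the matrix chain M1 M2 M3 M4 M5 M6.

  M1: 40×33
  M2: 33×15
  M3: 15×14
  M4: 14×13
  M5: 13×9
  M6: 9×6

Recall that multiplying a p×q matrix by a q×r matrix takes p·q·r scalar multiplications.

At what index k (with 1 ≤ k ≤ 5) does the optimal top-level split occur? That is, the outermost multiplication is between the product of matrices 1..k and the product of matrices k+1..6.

1

Adjacent pairs: M1M2 = 40·33·15 = 19800; M2M3 = 33·15·14 = 6930; M3M4 = 15·14·13 = 2730; M4M5 = 14·13·9 = 1638; M5M6 = 13·9·6 = 702.
Length 3: M1..M3: k=1: 0+6930+40·33·14=25410; k=2: 19800+0+40·15·14=28200 → min 25410 | M2..M4: k=2: 0+2730+33·15·13=9165; k=3: 6930+0+33·14·13=12936 → min 9165 | M3..M5: k=3: 0+1638+15·14·9=3528; k=4: 2730+0+15·13·9=4485 → min 3528 | M4..M6: k=4: 0+702+14·13·6=1794; k=5: 1638+0+14·9·6=2394 → min 1794.
Length 4: M1..M4: k=1: 0+9165+40·33·13=26325; k=2: 19800+2730+40·15·13=30330; k=3: 25410+0+40·14·13=32690 → min 26325 | M2..M5: k=2: 0+3528+33·15·9=7983; k=3: 6930+1638+33·14·9=12726; k=4: 9165+0+33·13·9=13026 → min 7983 | M3..M6: k=3: 0+1794+15·14·6=3054; k=4: 2730+702+15·13·6=4602; k=5: 3528+0+15·9·6=4338 → min 3054.
Length 5: M1..M5: k=1: 0+7983+40·33·9=19863; k=2: 19800+3528+40·15·9=28728; k=3: 25410+1638+40·14·9=32088; k=4: 26325+0+40·13·9=31005 → min 19863 | M2..M6: k=2: 0+3054+33·15·6=6024; k=3: 6930+1794+33·14·6=11496; k=4: 9165+702+33·13·6=12441; k=5: 7983+0+33·9·6=9765 → min 6024.
Top-level splits: k=1: (M1..M1)·(M2..M6) → 0+6024+40·33·6 = 13944; k=2: (M1..M2)·(M3..M6) → 19800+3054+40·15·6 = 26454; k=3: (M1..M3)·(M4..M6) → 25410+1794+40·14·6 = 30564; k=4: (M1..M4)·(M5..M6) → 26325+702+40·13·6 = 30147; k=5: (M1..M5)·(M6..M6) → 19863+0+40·9·6 = 22023.
Best split is after M1, i.e. k = 1.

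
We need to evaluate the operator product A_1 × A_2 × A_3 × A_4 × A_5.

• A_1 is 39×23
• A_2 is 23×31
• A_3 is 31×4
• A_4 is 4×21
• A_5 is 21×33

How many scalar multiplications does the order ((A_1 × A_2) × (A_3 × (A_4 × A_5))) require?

74568

(A_1 × A_2): 39×23 by 23×31 → 39×31, cost 39·23·31 = 27807
(A_4 × A_5): 4×21 by 21×33 → 4×33, cost 4·21·33 = 2772
(A_3 × (A_4 × A_5)): 31×4 by 4×33 → 31×33, cost 31·4·33 = 4092; cumulative 6864
((A_1 × A_2) × (A_3 × (A_4 × A_5))): 39×31 by 31×33 → 39×33, cost 39·31·33 = 39897; cumulative 74568
Total: 74568 scalar multiplications.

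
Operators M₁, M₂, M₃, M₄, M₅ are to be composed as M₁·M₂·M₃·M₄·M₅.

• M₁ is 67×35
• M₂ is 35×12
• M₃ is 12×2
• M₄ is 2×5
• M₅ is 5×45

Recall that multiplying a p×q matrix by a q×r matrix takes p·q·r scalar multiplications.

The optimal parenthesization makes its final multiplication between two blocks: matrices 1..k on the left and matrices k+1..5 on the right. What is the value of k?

3

Adjacent pairs: M₁M₂ = 67·35·12 = 28140; M₂M₃ = 35·12·2 = 840; M₃M₄ = 12·2·5 = 120; M₄M₅ = 2·5·45 = 450.
Length 3: M₁..M₃: k=1: 0+840+67·35·2=5530; k=2: 28140+0+67·12·2=29748 → min 5530 | M₂..M₄: k=2: 0+120+35·12·5=2220; k=3: 840+0+35·2·5=1190 → min 1190 | M₃..M₅: k=3: 0+450+12·2·45=1530; k=4: 120+0+12·5·45=2820 → min 1530.
Length 4: M₁..M₄: k=1: 0+1190+67·35·5=12915; k=2: 28140+120+67·12·5=32280; k=3: 5530+0+67·2·5=6200 → min 6200 | M₂..M₅: k=2: 0+1530+35·12·45=20430; k=3: 840+450+35·2·45=4440; k=4: 1190+0+35·5·45=9065 → min 4440.
Top-level splits: k=1: (M₁..M₁)·(M₂..M₅) → 0+4440+67·35·45 = 109965; k=2: (M₁..M₂)·(M₃..M₅) → 28140+1530+67·12·45 = 65850; k=3: (M₁..M₃)·(M₄..M₅) → 5530+450+67·2·45 = 12010; k=4: (M₁..M₄)·(M₅..M₅) → 6200+0+67·5·45 = 21275.
Best split is after M₃, i.e. k = 3.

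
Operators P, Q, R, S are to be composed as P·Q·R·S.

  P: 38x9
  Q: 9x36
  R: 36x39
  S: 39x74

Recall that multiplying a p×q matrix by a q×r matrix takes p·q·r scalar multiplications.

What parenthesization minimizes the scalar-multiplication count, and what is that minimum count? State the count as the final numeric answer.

63918

Adjacent pairs: PQ = 38·9·36 = 12312; QR = 9·36·39 = 12636; RS = 36·39·74 = 103896.
Length 3: P..R: k=1: 0+12636+38·9·39=25974; k=2: 12312+0+38·36·39=65664 → min 25974 | Q..S: k=2: 0+103896+9·36·74=127872; k=3: 12636+0+9·39·74=38610 → min 38610.
Length 4: P..S: k=1: 0+38610+38·9·74=63918; k=2: 12312+103896+38·36·74=217440; k=3: 25974+0+38·39·74=135642 → min 63918.
Optimal parenthesization: (P·((Q·R)·S)) with cost 63918.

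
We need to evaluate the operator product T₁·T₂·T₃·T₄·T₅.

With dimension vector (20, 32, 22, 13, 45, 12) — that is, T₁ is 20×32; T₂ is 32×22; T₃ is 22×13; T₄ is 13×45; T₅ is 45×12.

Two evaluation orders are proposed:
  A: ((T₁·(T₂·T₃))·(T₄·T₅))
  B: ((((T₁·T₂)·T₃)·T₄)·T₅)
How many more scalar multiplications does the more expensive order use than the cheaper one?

Order A = ((T₁·(T₂·T₃))·(T₄·T₅)): (T₂·T₃): 32×22 by 22×13 → 32×13, cost 32·22·13 = 9152; (T₁·(T₂·T₃)): 20×32 by 32×13 → 20×13, cost 20·32·13 = 8320; cumulative 17472; (T₄·T₅): 13×45 by 45×12 → 13×12, cost 13·45·12 = 7020; ((T₁·(T₂·T₃))·(T₄·T₅)): 20×13 by 13×12 → 20×12, cost 20·13·12 = 3120; cumulative 27612. Total 27612.
Order B = ((((T₁·T₂)·T₃)·T₄)·T₅): (T₁·T₂): 20×32 by 32×22 → 20×22, cost 20·32·22 = 14080; ((T₁·T₂)·T₃): 20×22 by 22×13 → 20×13, cost 20·22·13 = 5720; cumulative 19800; (((T₁·T₂)·T₃)·T₄): 20×13 by 13×45 → 20×45, cost 20·13·45 = 11700; cumulative 31500; ((((T₁·T₂)·T₃)·T₄)·T₅): 20×45 by 45×12 → 20×12, cost 20·45·12 = 10800; cumulative 42300. Total 42300.
Difference: |27612 − 42300| = 14688.

14688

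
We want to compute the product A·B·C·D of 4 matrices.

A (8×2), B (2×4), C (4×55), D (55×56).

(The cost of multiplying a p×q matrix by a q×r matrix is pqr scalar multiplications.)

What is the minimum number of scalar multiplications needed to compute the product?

7496

Adjacent pairs: AB = 8·2·4 = 64; BC = 2·4·55 = 440; CD = 4·55·56 = 12320.
Length 3: A..C: k=1: 0+440+8·2·55=1320; k=2: 64+0+8·4·55=1824 → min 1320 | B..D: k=2: 0+12320+2·4·56=12768; k=3: 440+0+2·55·56=6600 → min 6600.
Length 4: A..D: k=1: 0+6600+8·2·56=7496; k=2: 64+12320+8·4·56=14176; k=3: 1320+0+8·55·56=25960 → min 7496.
Optimal order: (A·((B·C)·D)) with cost 7496.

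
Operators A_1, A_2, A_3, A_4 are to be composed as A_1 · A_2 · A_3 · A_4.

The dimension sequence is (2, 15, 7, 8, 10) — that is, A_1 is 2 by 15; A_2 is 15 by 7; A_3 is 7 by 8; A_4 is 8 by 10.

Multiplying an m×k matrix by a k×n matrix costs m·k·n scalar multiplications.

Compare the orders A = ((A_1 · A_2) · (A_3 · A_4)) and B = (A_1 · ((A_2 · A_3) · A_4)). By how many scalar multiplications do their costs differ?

1430

Order A = ((A_1 · A_2) · (A_3 · A_4)): (A_1 · A_2): 2×15 by 15×7 → 2×7, cost 2·15·7 = 210; (A_3 · A_4): 7×8 by 8×10 → 7×10, cost 7·8·10 = 560; ((A_1 · A_2) · (A_3 · A_4)): 2×7 by 7×10 → 2×10, cost 2·7·10 = 140; cumulative 910. Total 910.
Order B = (A_1 · ((A_2 · A_3) · A_4)): (A_2 · A_3): 15×7 by 7×8 → 15×8, cost 15·7·8 = 840; ((A_2 · A_3) · A_4): 15×8 by 8×10 → 15×10, cost 15·8·10 = 1200; cumulative 2040; (A_1 · ((A_2 · A_3) · A_4)): 2×15 by 15×10 → 2×10, cost 2·15·10 = 300; cumulative 2340. Total 2340.
Difference: |910 − 2340| = 1430.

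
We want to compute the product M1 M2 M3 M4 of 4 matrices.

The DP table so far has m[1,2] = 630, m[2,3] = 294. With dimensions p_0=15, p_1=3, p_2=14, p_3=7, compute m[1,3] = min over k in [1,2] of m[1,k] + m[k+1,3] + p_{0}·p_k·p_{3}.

609

m[1,3] = min over k∈[1,2] of m[1,k]+m[k+1,3]+p_{0}·p_k·p_{3}.
k=1: 0 + 294 + 15·3·7 = 609; k=2: 630 + 0 + 15·14·7 = 2100.
Minimum: 609 at k=1.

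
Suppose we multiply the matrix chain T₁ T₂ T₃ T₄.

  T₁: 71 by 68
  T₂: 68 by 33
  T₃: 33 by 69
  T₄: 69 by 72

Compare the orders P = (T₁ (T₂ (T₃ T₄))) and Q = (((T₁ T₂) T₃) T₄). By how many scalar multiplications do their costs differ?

Order P = (T₁ (T₂ (T₃ T₄))): (T₃ T₄): 33×69 by 69×72 → 33×72, cost 33·69·72 = 163944; (T₂ (T₃ T₄)): 68×33 by 33×72 → 68×72, cost 68·33·72 = 161568; cumulative 325512; (T₁ (T₂ (T₃ T₄))): 71×68 by 68×72 → 71×72, cost 71·68·72 = 347616; cumulative 673128. Total 673128.
Order Q = (((T₁ T₂) T₃) T₄): (T₁ T₂): 71×68 by 68×33 → 71×33, cost 71·68·33 = 159324; ((T₁ T₂) T₃): 71×33 by 33×69 → 71×69, cost 71·33·69 = 161667; cumulative 320991; (((T₁ T₂) T₃) T₄): 71×69 by 69×72 → 71×72, cost 71·69·72 = 352728; cumulative 673719. Total 673719.
Difference: |673128 − 673719| = 591.

591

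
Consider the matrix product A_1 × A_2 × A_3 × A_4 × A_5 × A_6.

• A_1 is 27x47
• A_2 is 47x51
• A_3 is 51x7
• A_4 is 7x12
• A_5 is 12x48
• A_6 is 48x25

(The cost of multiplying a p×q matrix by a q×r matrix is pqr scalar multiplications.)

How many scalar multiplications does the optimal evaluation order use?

Adjacent pairs: A_1A_2 = 27·47·51 = 64719; A_2A_3 = 47·51·7 = 16779; A_3A_4 = 51·7·12 = 4284; A_4A_5 = 7·12·48 = 4032; A_5A_6 = 12·48·25 = 14400.
Length 3: A_1..A_3: k=1: 0+16779+27·47·7=25662; k=2: 64719+0+27·51·7=74358 → min 25662 | A_2..A_4: k=2: 0+4284+47·51·12=33048; k=3: 16779+0+47·7·12=20727 → min 20727 | A_3..A_5: k=3: 0+4032+51·7·48=21168; k=4: 4284+0+51·12·48=33660 → min 21168 | A_4..A_6: k=4: 0+14400+7·12·25=16500; k=5: 4032+0+7·48·25=12432 → min 12432.
Length 4: A_1..A_4: k=1: 0+20727+27·47·12=35955; k=2: 64719+4284+27·51·12=85527; k=3: 25662+0+27·7·12=27930 → min 27930 | A_2..A_5: k=2: 0+21168+47·51·48=136224; k=3: 16779+4032+47·7·48=36603; k=4: 20727+0+47·12·48=47799 → min 36603 | A_3..A_6: k=3: 0+12432+51·7·25=21357; k=4: 4284+14400+51·12·25=33984; k=5: 21168+0+51·48·25=82368 → min 21357.
Length 5: A_1..A_5: k=1: 0+36603+27·47·48=97515; k=2: 64719+21168+27·51·48=151983; k=3: 25662+4032+27·7·48=38766; k=4: 27930+0+27·12·48=43482 → min 38766 | A_2..A_6: k=2: 0+21357+47·51·25=81282; k=3: 16779+12432+47·7·25=37436; k=4: 20727+14400+47·12·25=49227; k=5: 36603+0+47·48·25=93003 → min 37436.
Length 6: A_1..A_6: k=1: 0+37436+27·47·25=69161; k=2: 64719+21357+27·51·25=120501; k=3: 25662+12432+27·7·25=42819; k=4: 27930+14400+27·12·25=50430; k=5: 38766+0+27·48·25=71166 → min 42819.
Optimal order: ((A_1 × (A_2 × A_3)) × ((A_4 × A_5) × A_6)) with cost 42819.

42819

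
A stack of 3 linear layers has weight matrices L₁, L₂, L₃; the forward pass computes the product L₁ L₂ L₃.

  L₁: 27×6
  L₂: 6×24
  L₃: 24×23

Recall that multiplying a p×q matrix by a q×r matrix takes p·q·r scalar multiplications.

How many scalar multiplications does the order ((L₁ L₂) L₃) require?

(L₁ L₂): 27×6 by 6×24 → 27×24, cost 27·6·24 = 3888
((L₁ L₂) L₃): 27×24 by 24×23 → 27×23, cost 27·24·23 = 14904; cumulative 18792
Total: 18792 scalar multiplications.

18792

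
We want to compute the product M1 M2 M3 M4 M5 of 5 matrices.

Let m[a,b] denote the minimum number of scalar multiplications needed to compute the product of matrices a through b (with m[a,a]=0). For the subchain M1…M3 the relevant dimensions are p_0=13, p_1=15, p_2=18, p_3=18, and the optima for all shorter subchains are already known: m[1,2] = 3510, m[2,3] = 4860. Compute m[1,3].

m[1,3] = min over k∈[1,2] of m[1,k]+m[k+1,3]+p_{0}·p_k·p_{3}.
k=1: 0 + 4860 + 13·15·18 = 8370; k=2: 3510 + 0 + 13·18·18 = 7722.
Minimum: 7722 at k=2.

7722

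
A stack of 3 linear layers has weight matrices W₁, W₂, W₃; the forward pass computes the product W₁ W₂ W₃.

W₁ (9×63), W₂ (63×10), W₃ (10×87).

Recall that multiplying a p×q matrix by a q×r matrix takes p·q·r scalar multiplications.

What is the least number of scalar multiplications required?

13500

Order (W₁ (W₂ W₃)): (W₂ W₃): 63×10 by 10×87 → 63×87, cost 63·10·87 = 54810; (W₁ (W₂ W₃)): 9×63 by 63×87 → 9×87, cost 9·63·87 = 49329; cumulative 104139. Total 104139.
Order ((W₁ W₂) W₃): (W₁ W₂): 9×63 by 63×10 → 9×10, cost 9·63·10 = 5670; ((W₁ W₂) W₃): 9×10 by 10×87 → 9×87, cost 9·10·87 = 7830; cumulative 13500. Total 13500.
Minimum: 13500.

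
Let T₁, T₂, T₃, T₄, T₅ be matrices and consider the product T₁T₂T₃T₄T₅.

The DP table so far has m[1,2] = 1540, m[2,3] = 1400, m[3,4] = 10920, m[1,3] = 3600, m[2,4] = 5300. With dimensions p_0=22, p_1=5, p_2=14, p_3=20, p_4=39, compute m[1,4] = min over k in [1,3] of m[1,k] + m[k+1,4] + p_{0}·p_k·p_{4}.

m[1,4] = min over k∈[1,3] of m[1,k]+m[k+1,4]+p_{0}·p_k·p_{4}.
k=1: 0 + 5300 + 22·5·39 = 9590; k=2: 1540 + 10920 + 22·14·39 = 24472; k=3: 3600 + 0 + 22·20·39 = 20760.
Minimum: 9590 at k=1.

9590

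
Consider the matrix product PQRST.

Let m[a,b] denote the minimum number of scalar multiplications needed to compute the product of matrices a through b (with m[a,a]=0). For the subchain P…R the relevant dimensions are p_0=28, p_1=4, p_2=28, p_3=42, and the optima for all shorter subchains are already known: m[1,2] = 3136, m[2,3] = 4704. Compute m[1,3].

m[1,3] = min over k∈[1,2] of m[1,k]+m[k+1,3]+p_{0}·p_k·p_{3}.
k=1: 0 + 4704 + 28·4·42 = 9408; k=2: 3136 + 0 + 28·28·42 = 36064.
Minimum: 9408 at k=1.

9408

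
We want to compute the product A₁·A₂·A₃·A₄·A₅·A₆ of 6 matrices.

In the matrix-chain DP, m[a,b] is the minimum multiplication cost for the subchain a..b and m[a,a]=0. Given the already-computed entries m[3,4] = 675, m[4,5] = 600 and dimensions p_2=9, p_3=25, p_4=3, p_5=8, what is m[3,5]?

891

m[3,5] = min over k∈[3,4] of m[3,k]+m[k+1,5]+p_{2}·p_k·p_{5}.
k=3: 0 + 600 + 9·25·8 = 2400; k=4: 675 + 0 + 9·3·8 = 891.
Minimum: 891 at k=4.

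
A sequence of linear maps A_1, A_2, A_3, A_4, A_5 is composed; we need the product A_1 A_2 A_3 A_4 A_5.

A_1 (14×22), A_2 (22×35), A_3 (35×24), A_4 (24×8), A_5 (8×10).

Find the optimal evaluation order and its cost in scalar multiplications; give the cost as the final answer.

Adjacent pairs: A_1A_2 = 14·22·35 = 10780; A_2A_3 = 22·35·24 = 18480; A_3A_4 = 35·24·8 = 6720; A_4A_5 = 24·8·10 = 1920.
Length 3: A_1..A_3: k=1: 0+18480+14·22·24=25872; k=2: 10780+0+14·35·24=22540 → min 22540 | A_2..A_4: k=2: 0+6720+22·35·8=12880; k=3: 18480+0+22·24·8=22704 → min 12880 | A_3..A_5: k=3: 0+1920+35·24·10=10320; k=4: 6720+0+35·8·10=9520 → min 9520.
Length 4: A_1..A_4: k=1: 0+12880+14·22·8=15344; k=2: 10780+6720+14·35·8=21420; k=3: 22540+0+14·24·8=25228 → min 15344 | A_2..A_5: k=2: 0+9520+22·35·10=17220; k=3: 18480+1920+22·24·10=25680; k=4: 12880+0+22·8·10=14640 → min 14640.
Length 5: A_1..A_5: k=1: 0+14640+14·22·10=17720; k=2: 10780+9520+14·35·10=25200; k=3: 22540+1920+14·24·10=27820; k=4: 15344+0+14·8·10=16464 → min 16464.
Optimal parenthesization: ((A_1 (A_2 (A_3 A_4))) A_5) with cost 16464.

16464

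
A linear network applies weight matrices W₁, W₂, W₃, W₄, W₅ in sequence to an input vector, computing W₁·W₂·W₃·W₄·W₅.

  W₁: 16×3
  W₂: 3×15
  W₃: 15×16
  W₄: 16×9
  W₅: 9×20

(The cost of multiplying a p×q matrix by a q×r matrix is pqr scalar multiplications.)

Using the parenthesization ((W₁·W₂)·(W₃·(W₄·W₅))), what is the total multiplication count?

(W₁·W₂): 16×3 by 3×15 → 16×15, cost 16·3·15 = 720
(W₄·W₅): 16×9 by 9×20 → 16×20, cost 16·9·20 = 2880
(W₃·(W₄·W₅)): 15×16 by 16×20 → 15×20, cost 15·16·20 = 4800; cumulative 7680
((W₁·W₂)·(W₃·(W₄·W₅))): 16×15 by 15×20 → 16×20, cost 16·15·20 = 4800; cumulative 13200
Total: 13200 scalar multiplications.

13200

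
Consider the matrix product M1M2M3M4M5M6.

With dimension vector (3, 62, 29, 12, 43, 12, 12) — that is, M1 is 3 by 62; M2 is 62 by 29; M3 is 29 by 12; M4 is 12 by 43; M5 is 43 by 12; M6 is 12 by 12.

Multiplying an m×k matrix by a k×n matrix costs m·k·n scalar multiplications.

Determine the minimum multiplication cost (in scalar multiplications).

Adjacent pairs: M1M2 = 3·62·29 = 5394; M2M3 = 62·29·12 = 21576; M3M4 = 29·12·43 = 14964; M4M5 = 12·43·12 = 6192; M5M6 = 43·12·12 = 6192.
Length 3: M1..M3: k=1: 0+21576+3·62·12=23808; k=2: 5394+0+3·29·12=6438 → min 6438 | M2..M4: k=2: 0+14964+62·29·43=92278; k=3: 21576+0+62·12·43=53568 → min 53568 | M3..M5: k=3: 0+6192+29·12·12=10368; k=4: 14964+0+29·43·12=29928 → min 10368 | M4..M6: k=4: 0+6192+12·43·12=12384; k=5: 6192+0+12·12·12=7920 → min 7920.
Length 4: M1..M4: k=1: 0+53568+3·62·43=61566; k=2: 5394+14964+3·29·43=24099; k=3: 6438+0+3·12·43=7986 → min 7986 | M2..M5: k=2: 0+10368+62·29·12=31944; k=3: 21576+6192+62·12·12=36696; k=4: 53568+0+62·43·12=85560 → min 31944 | M3..M6: k=3: 0+7920+29·12·12=12096; k=4: 14964+6192+29·43·12=36120; k=5: 10368+0+29·12·12=14544 → min 12096.
Length 5: M1..M5: k=1: 0+31944+3·62·12=34176; k=2: 5394+10368+3·29·12=16806; k=3: 6438+6192+3·12·12=13062; k=4: 7986+0+3·43·12=9534 → min 9534 | M2..M6: k=2: 0+12096+62·29·12=33672; k=3: 21576+7920+62·12·12=38424; k=4: 53568+6192+62·43·12=91752; k=5: 31944+0+62·12·12=40872 → min 33672.
Length 6: M1..M6: k=1: 0+33672+3·62·12=35904; k=2: 5394+12096+3·29·12=18534; k=3: 6438+7920+3·12·12=14790; k=4: 7986+6192+3·43·12=15726; k=5: 9534+0+3·12·12=9966 → min 9966.
Optimal order: (((((M1M2)M3)M4)M5)M6) with cost 9966.

9966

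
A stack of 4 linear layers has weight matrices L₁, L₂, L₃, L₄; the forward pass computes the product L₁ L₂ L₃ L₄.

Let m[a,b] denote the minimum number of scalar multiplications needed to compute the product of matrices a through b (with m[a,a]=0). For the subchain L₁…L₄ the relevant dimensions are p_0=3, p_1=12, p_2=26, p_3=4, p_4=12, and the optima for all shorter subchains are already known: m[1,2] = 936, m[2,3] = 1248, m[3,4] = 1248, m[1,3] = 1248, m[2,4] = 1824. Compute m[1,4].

1392

m[1,4] = min over k∈[1,3] of m[1,k]+m[k+1,4]+p_{0}·p_k·p_{4}.
k=1: 0 + 1824 + 3·12·12 = 2256; k=2: 936 + 1248 + 3·26·12 = 3120; k=3: 1248 + 0 + 3·4·12 = 1392.
Minimum: 1392 at k=3.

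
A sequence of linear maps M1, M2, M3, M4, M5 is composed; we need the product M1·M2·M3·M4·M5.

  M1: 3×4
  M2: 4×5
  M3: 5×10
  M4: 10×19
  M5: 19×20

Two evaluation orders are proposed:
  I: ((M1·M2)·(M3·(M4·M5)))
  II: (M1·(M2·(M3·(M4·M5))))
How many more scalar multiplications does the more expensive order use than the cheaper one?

280

Order I = ((M1·M2)·(M3·(M4·M5))): (M1·M2): 3×4 by 4×5 → 3×5, cost 3·4·5 = 60; (M4·M5): 10×19 by 19×20 → 10×20, cost 10·19·20 = 3800; (M3·(M4·M5)): 5×10 by 10×20 → 5×20, cost 5·10·20 = 1000; cumulative 4800; ((M1·M2)·(M3·(M4·M5))): 3×5 by 5×20 → 3×20, cost 3·5·20 = 300; cumulative 5160. Total 5160.
Order II = (M1·(M2·(M3·(M4·M5)))): (M4·M5): 10×19 by 19×20 → 10×20, cost 10·19·20 = 3800; (M3·(M4·M5)): 5×10 by 10×20 → 5×20, cost 5·10·20 = 1000; cumulative 4800; (M2·(M3·(M4·M5))): 4×5 by 5×20 → 4×20, cost 4·5·20 = 400; cumulative 5200; (M1·(M2·(M3·(M4·M5)))): 3×4 by 4×20 → 3×20, cost 3·4·20 = 240; cumulative 5440. Total 5440.
Difference: |5160 − 5440| = 280.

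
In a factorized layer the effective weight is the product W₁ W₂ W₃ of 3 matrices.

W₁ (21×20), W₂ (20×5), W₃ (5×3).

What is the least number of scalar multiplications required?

Order (W₁ (W₂ W₃)): (W₂ W₃): 20×5 by 5×3 → 20×3, cost 20·5·3 = 300; (W₁ (W₂ W₃)): 21×20 by 20×3 → 21×3, cost 21·20·3 = 1260; cumulative 1560. Total 1560.
Order ((W₁ W₂) W₃): (W₁ W₂): 21×20 by 20×5 → 21×5, cost 21·20·5 = 2100; ((W₁ W₂) W₃): 21×5 by 5×3 → 21×3, cost 21·5·3 = 315; cumulative 2415. Total 2415.
Minimum: 1560.

1560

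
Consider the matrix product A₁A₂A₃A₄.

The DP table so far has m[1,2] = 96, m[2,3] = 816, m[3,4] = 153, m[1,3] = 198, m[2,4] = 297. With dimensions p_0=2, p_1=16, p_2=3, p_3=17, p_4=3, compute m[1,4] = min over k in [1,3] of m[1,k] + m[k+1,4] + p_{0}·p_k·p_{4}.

267

m[1,4] = min over k∈[1,3] of m[1,k]+m[k+1,4]+p_{0}·p_k·p_{4}.
k=1: 0 + 297 + 2·16·3 = 393; k=2: 96 + 153 + 2·3·3 = 267; k=3: 198 + 0 + 2·17·3 = 300.
Minimum: 267 at k=2.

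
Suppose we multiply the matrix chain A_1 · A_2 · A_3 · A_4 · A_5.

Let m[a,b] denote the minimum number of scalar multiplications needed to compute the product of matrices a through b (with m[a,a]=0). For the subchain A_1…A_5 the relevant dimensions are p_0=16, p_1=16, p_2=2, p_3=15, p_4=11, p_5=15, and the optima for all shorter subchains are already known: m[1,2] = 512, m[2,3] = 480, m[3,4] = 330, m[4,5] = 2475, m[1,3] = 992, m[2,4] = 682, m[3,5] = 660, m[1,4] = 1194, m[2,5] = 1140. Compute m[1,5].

1652

m[1,5] = min over k∈[1,4] of m[1,k]+m[k+1,5]+p_{0}·p_k·p_{5}.
k=1: 0 + 1140 + 16·16·15 = 4980; k=2: 512 + 660 + 16·2·15 = 1652; k=3: 992 + 2475 + 16·15·15 = 7067; k=4: 1194 + 0 + 16·11·15 = 3834.
Minimum: 1652 at k=2.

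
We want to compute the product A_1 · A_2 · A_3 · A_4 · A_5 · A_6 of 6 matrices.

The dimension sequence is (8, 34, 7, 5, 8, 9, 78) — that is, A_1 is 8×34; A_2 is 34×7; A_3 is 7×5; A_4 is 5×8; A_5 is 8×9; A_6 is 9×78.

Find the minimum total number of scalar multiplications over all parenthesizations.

8520

Adjacent pairs: A_1A_2 = 8·34·7 = 1904; A_2A_3 = 34·7·5 = 1190; A_3A_4 = 7·5·8 = 280; A_4A_5 = 5·8·9 = 360; A_5A_6 = 8·9·78 = 5616.
Length 3: A_1..A_3: k=1: 0+1190+8·34·5=2550; k=2: 1904+0+8·7·5=2184 → min 2184 | A_2..A_4: k=2: 0+280+34·7·8=2184; k=3: 1190+0+34·5·8=2550 → min 2184 | A_3..A_5: k=3: 0+360+7·5·9=675; k=4: 280+0+7·8·9=784 → min 675 | A_4..A_6: k=4: 0+5616+5·8·78=8736; k=5: 360+0+5·9·78=3870 → min 3870.
Length 4: A_1..A_4: k=1: 0+2184+8·34·8=4360; k=2: 1904+280+8·7·8=2632; k=3: 2184+0+8·5·8=2504 → min 2504 | A_2..A_5: k=2: 0+675+34·7·9=2817; k=3: 1190+360+34·5·9=3080; k=4: 2184+0+34·8·9=4632 → min 2817 | A_3..A_6: k=3: 0+3870+7·5·78=6600; k=4: 280+5616+7·8·78=10264; k=5: 675+0+7·9·78=5589 → min 5589.
Length 5: A_1..A_5: k=1: 0+2817+8·34·9=5265; k=2: 1904+675+8·7·9=3083; k=3: 2184+360+8·5·9=2904; k=4: 2504+0+8·8·9=3080 → min 2904 | A_2..A_6: k=2: 0+5589+34·7·78=24153; k=3: 1190+3870+34·5·78=18320; k=4: 2184+5616+34·8·78=29016; k=5: 2817+0+34·9·78=26685 → min 18320.
Length 6: A_1..A_6: k=1: 0+18320+8·34·78=39536; k=2: 1904+5589+8·7·78=11861; k=3: 2184+3870+8·5·78=9174; k=4: 2504+5616+8·8·78=13112; k=5: 2904+0+8·9·78=8520 → min 8520.
Optimal order: ((((A_1 · A_2) · A_3) · (A_4 · A_5)) · A_6) with cost 8520.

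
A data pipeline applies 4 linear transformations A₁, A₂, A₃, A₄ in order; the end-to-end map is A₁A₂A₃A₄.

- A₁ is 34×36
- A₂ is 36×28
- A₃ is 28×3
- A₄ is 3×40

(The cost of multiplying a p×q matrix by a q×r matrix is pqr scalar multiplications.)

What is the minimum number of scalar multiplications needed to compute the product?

10776

Adjacent pairs: A₁A₂ = 34·36·28 = 34272; A₂A₃ = 36·28·3 = 3024; A₃A₄ = 28·3·40 = 3360.
Length 3: A₁..A₃: k=1: 0+3024+34·36·3=6696; k=2: 34272+0+34·28·3=37128 → min 6696 | A₂..A₄: k=2: 0+3360+36·28·40=43680; k=3: 3024+0+36·3·40=7344 → min 7344.
Length 4: A₁..A₄: k=1: 0+7344+34·36·40=56304; k=2: 34272+3360+34·28·40=75712; k=3: 6696+0+34·3·40=10776 → min 10776.
Optimal order: ((A₁(A₂A₃))A₄) with cost 10776.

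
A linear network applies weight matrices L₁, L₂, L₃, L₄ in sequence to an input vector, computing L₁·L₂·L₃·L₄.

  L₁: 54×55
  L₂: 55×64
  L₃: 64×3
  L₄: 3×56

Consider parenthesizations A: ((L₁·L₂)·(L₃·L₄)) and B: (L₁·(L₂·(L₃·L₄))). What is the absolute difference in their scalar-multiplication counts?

20176

Order A = ((L₁·L₂)·(L₃·L₄)): (L₁·L₂): 54×55 by 55×64 → 54×64, cost 54·55·64 = 190080; (L₃·L₄): 64×3 by 3×56 → 64×56, cost 64·3·56 = 10752; ((L₁·L₂)·(L₃·L₄)): 54×64 by 64×56 → 54×56, cost 54·64·56 = 193536; cumulative 394368. Total 394368.
Order B = (L₁·(L₂·(L₃·L₄))): (L₃·L₄): 64×3 by 3×56 → 64×56, cost 64·3·56 = 10752; (L₂·(L₃·L₄)): 55×64 by 64×56 → 55×56, cost 55·64·56 = 197120; cumulative 207872; (L₁·(L₂·(L₃·L₄))): 54×55 by 55×56 → 54×56, cost 54·55·56 = 166320; cumulative 374192. Total 374192.
Difference: |394368 − 374192| = 20176.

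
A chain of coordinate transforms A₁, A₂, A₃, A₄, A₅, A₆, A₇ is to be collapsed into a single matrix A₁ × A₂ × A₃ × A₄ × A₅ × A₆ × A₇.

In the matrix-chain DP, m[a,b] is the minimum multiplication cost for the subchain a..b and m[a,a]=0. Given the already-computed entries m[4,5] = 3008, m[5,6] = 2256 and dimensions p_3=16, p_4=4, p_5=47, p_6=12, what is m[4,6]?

3024

m[4,6] = min over k∈[4,5] of m[4,k]+m[k+1,6]+p_{3}·p_k·p_{6}.
k=4: 0 + 2256 + 16·4·12 = 3024; k=5: 3008 + 0 + 16·47·12 = 12032.
Minimum: 3024 at k=4.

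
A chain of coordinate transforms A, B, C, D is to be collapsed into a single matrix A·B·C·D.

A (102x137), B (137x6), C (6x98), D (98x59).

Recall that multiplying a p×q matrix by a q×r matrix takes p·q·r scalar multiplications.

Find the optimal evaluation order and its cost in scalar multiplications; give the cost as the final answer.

154644

Adjacent pairs: AB = 102·137·6 = 83844; BC = 137·6·98 = 80556; CD = 6·98·59 = 34692.
Length 3: A..C: k=1: 0+80556+102·137·98=1450008; k=2: 83844+0+102·6·98=143820 → min 143820 | B..D: k=2: 0+34692+137·6·59=83190; k=3: 80556+0+137·98·59=872690 → min 83190.
Length 4: A..D: k=1: 0+83190+102·137·59=907656; k=2: 83844+34692+102·6·59=154644; k=3: 143820+0+102·98·59=733584 → min 154644.
Optimal parenthesization: ((A·B)·(C·D)) with cost 154644.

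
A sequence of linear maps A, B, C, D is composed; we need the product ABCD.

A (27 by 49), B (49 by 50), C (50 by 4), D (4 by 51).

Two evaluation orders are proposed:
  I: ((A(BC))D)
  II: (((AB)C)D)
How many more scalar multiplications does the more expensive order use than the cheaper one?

Order I = ((A(BC))D): (BC): 49×50 by 50×4 → 49×4, cost 49·50·4 = 9800; (A(BC)): 27×49 by 49×4 → 27×4, cost 27·49·4 = 5292; cumulative 15092; ((A(BC))D): 27×4 by 4×51 → 27×51, cost 27·4·51 = 5508; cumulative 20600. Total 20600.
Order II = (((AB)C)D): (AB): 27×49 by 49×50 → 27×50, cost 27·49·50 = 66150; ((AB)C): 27×50 by 50×4 → 27×4, cost 27·50·4 = 5400; cumulative 71550; (((AB)C)D): 27×4 by 4×51 → 27×51, cost 27·4·51 = 5508; cumulative 77058. Total 77058.
Difference: |20600 − 77058| = 56458.

56458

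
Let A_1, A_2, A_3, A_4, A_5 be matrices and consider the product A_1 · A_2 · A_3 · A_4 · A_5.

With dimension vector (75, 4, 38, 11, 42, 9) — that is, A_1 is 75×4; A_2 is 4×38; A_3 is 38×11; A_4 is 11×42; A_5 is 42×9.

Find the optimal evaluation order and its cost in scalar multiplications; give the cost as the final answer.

Adjacent pairs: A_1A_2 = 75·4·38 = 11400; A_2A_3 = 4·38·11 = 1672; A_3A_4 = 38·11·42 = 17556; A_4A_5 = 11·42·9 = 4158.
Length 3: A_1..A_3: k=1: 0+1672+75·4·11=4972; k=2: 11400+0+75·38·11=42750 → min 4972 | A_2..A_4: k=2: 0+17556+4·38·42=23940; k=3: 1672+0+4·11·42=3520 → min 3520 | A_3..A_5: k=3: 0+4158+38·11·9=7920; k=4: 17556+0+38·42·9=31920 → min 7920.
Length 4: A_1..A_4: k=1: 0+3520+75·4·42=16120; k=2: 11400+17556+75·38·42=148656; k=3: 4972+0+75·11·42=39622 → min 16120 | A_2..A_5: k=2: 0+7920+4·38·9=9288; k=3: 1672+4158+4·11·9=6226; k=4: 3520+0+4·42·9=5032 → min 5032.
Length 5: A_1..A_5: k=1: 0+5032+75·4·9=7732; k=2: 11400+7920+75·38·9=44970; k=3: 4972+4158+75·11·9=16555; k=4: 16120+0+75·42·9=44470 → min 7732.
Optimal parenthesization: (A_1 · (((A_2 · A_3) · A_4) · A_5)) with cost 7732.

7732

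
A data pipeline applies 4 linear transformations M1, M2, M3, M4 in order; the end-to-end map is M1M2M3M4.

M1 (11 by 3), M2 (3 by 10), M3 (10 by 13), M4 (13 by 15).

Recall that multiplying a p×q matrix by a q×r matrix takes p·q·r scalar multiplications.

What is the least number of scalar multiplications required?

Adjacent pairs: M1M2 = 11·3·10 = 330; M2M3 = 3·10·13 = 390; M3M4 = 10·13·15 = 1950.
Length 3: M1..M3: k=1: 0+390+11·3·13=819; k=2: 330+0+11·10·13=1760 → min 819 | M2..M4: k=2: 0+1950+3·10·15=2400; k=3: 390+0+3·13·15=975 → min 975.
Length 4: M1..M4: k=1: 0+975+11·3·15=1470; k=2: 330+1950+11·10·15=3930; k=3: 819+0+11·13·15=2964 → min 1470.
Optimal order: (M1((M2M3)M4)) with cost 1470.

1470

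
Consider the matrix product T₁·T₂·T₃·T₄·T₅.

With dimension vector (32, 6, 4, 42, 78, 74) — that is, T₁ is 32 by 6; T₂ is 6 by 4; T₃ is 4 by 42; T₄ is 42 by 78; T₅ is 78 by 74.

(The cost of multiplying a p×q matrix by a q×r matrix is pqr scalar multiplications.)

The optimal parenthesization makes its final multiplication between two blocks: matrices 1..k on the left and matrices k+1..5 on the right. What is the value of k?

2

Adjacent pairs: T₁T₂ = 32·6·4 = 768; T₂T₃ = 6·4·42 = 1008; T₃T₄ = 4·42·78 = 13104; T₄T₅ = 42·78·74 = 242424.
Length 3: T₁..T₃: k=1: 0+1008+32·6·42=9072; k=2: 768+0+32·4·42=6144 → min 6144 | T₂..T₄: k=2: 0+13104+6·4·78=14976; k=3: 1008+0+6·42·78=20664 → min 14976 | T₃..T₅: k=3: 0+242424+4·42·74=254856; k=4: 13104+0+4·78·74=36192 → min 36192.
Length 4: T₁..T₄: k=1: 0+14976+32·6·78=29952; k=2: 768+13104+32·4·78=23856; k=3: 6144+0+32·42·78=110976 → min 23856 | T₂..T₅: k=2: 0+36192+6·4·74=37968; k=3: 1008+242424+6·42·74=262080; k=4: 14976+0+6·78·74=49608 → min 37968.
Top-level splits: k=1: (T₁..T₁)·(T₂..T₅) → 0+37968+32·6·74 = 52176; k=2: (T₁..T₂)·(T₃..T₅) → 768+36192+32·4·74 = 46432; k=3: (T₁..T₃)·(T₄..T₅) → 6144+242424+32·42·74 = 348024; k=4: (T₁..T₄)·(T₅..T₅) → 23856+0+32·78·74 = 208560.
Best split is after T₂, i.e. k = 2.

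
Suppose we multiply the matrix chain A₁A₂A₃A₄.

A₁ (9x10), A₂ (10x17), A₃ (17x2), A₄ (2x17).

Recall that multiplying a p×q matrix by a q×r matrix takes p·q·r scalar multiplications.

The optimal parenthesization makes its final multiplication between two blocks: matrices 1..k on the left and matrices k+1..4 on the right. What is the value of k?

3

Adjacent pairs: A₁A₂ = 9·10·17 = 1530; A₂A₃ = 10·17·2 = 340; A₃A₄ = 17·2·17 = 578.
Length 3: A₁..A₃: k=1: 0+340+9·10·2=520; k=2: 1530+0+9·17·2=1836 → min 520 | A₂..A₄: k=2: 0+578+10·17·17=3468; k=3: 340+0+10·2·17=680 → min 680.
Top-level splits: k=1: (A₁..A₁)·(A₂..A₄) → 0+680+9·10·17 = 2210; k=2: (A₁..A₂)·(A₃..A₄) → 1530+578+9·17·17 = 4709; k=3: (A₁..A₃)·(A₄..A₄) → 520+0+9·2·17 = 826.
Best split is after A₃, i.e. k = 3.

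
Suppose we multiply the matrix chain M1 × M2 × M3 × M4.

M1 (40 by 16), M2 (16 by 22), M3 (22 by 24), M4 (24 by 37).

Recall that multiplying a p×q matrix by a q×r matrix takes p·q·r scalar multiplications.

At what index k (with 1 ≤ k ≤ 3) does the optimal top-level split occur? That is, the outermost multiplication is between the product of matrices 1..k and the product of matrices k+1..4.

1

Adjacent pairs: M1M2 = 40·16·22 = 14080; M2M3 = 16·22·24 = 8448; M3M4 = 22·24·37 = 19536.
Length 3: M1..M3: k=1: 0+8448+40·16·24=23808; k=2: 14080+0+40·22·24=35200 → min 23808 | M2..M4: k=2: 0+19536+16·22·37=32560; k=3: 8448+0+16·24·37=22656 → min 22656.
Top-level splits: k=1: (M1..M1)·(M2..M4) → 0+22656+40·16·37 = 46336; k=2: (M1..M2)·(M3..M4) → 14080+19536+40·22·37 = 66176; k=3: (M1..M3)·(M4..M4) → 23808+0+40·24·37 = 59328.
Best split is after M1, i.e. k = 1.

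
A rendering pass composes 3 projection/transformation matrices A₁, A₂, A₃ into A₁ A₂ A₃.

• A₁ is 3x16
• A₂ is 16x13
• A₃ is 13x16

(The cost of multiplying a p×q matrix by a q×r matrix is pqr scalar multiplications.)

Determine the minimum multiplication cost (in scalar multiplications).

Order (A₁ (A₂ A₃)): (A₂ A₃): 16×13 by 13×16 → 16×16, cost 16·13·16 = 3328; (A₁ (A₂ A₃)): 3×16 by 16×16 → 3×16, cost 3·16·16 = 768; cumulative 4096. Total 4096.
Order ((A₁ A₂) A₃): (A₁ A₂): 3×16 by 16×13 → 3×13, cost 3·16·13 = 624; ((A₁ A₂) A₃): 3×13 by 13×16 → 3×16, cost 3·13·16 = 624; cumulative 1248. Total 1248.
Minimum: 1248.

1248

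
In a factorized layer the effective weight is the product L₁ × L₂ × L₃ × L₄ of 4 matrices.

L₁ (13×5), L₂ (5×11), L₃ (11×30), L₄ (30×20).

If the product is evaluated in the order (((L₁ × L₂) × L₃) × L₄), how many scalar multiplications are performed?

(L₁ × L₂): 13×5 by 5×11 → 13×11, cost 13·5·11 = 715
((L₁ × L₂) × L₃): 13×11 by 11×30 → 13×30, cost 13·11·30 = 4290; cumulative 5005
(((L₁ × L₂) × L₃) × L₄): 13×30 by 30×20 → 13×20, cost 13·30·20 = 7800; cumulative 12805
Total: 12805 scalar multiplications.

12805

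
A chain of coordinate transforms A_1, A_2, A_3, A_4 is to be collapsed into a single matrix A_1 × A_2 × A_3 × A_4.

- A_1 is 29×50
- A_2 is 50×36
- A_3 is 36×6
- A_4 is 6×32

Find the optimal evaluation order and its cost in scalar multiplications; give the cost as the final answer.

25068

Adjacent pairs: A_1A_2 = 29·50·36 = 52200; A_2A_3 = 50·36·6 = 10800; A_3A_4 = 36·6·32 = 6912.
Length 3: A_1..A_3: k=1: 0+10800+29·50·6=19500; k=2: 52200+0+29·36·6=58464 → min 19500 | A_2..A_4: k=2: 0+6912+50·36·32=64512; k=3: 10800+0+50·6·32=20400 → min 20400.
Length 4: A_1..A_4: k=1: 0+20400+29·50·32=66800; k=2: 52200+6912+29·36·32=92520; k=3: 19500+0+29·6·32=25068 → min 25068.
Optimal parenthesization: ((A_1 × (A_2 × A_3)) × A_4) with cost 25068.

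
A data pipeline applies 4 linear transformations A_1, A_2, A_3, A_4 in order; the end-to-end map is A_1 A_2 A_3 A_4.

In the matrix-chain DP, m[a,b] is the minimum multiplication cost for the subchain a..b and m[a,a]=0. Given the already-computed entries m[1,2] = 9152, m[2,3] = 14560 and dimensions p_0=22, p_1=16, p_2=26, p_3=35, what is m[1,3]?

26880

m[1,3] = min over k∈[1,2] of m[1,k]+m[k+1,3]+p_{0}·p_k·p_{3}.
k=1: 0 + 14560 + 22·16·35 = 26880; k=2: 9152 + 0 + 22·26·35 = 29172.
Minimum: 26880 at k=1.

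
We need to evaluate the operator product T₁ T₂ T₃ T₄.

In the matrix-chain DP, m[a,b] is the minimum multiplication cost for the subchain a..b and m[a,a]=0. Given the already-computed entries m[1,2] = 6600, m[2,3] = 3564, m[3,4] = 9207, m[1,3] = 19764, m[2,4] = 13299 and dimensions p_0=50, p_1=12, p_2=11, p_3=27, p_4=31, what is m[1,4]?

m[1,4] = min over k∈[1,3] of m[1,k]+m[k+1,4]+p_{0}·p_k·p_{4}.
k=1: 0 + 13299 + 50·12·31 = 31899; k=2: 6600 + 9207 + 50·11·31 = 32857; k=3: 19764 + 0 + 50·27·31 = 61614.
Minimum: 31899 at k=1.

31899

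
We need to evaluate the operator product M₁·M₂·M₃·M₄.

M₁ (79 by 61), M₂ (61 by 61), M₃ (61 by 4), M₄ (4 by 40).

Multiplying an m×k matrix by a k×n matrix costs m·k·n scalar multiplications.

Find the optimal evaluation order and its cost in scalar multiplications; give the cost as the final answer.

46800

Adjacent pairs: M₁M₂ = 79·61·61 = 293959; M₂M₃ = 61·61·4 = 14884; M₃M₄ = 61·4·40 = 9760.
Length 3: M₁..M₃: k=1: 0+14884+79·61·4=34160; k=2: 293959+0+79·61·4=313235 → min 34160 | M₂..M₄: k=2: 0+9760+61·61·40=158600; k=3: 14884+0+61·4·40=24644 → min 24644.
Length 4: M₁..M₄: k=1: 0+24644+79·61·40=217404; k=2: 293959+9760+79·61·40=496479; k=3: 34160+0+79·4·40=46800 → min 46800.
Optimal parenthesization: ((M₁·(M₂·M₃))·M₄) with cost 46800.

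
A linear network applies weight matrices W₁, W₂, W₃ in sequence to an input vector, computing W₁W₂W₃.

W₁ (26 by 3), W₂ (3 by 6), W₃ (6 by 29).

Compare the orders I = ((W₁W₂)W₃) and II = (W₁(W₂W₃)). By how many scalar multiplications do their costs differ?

Order I = ((W₁W₂)W₃): (W₁W₂): 26×3 by 3×6 → 26×6, cost 26·3·6 = 468; ((W₁W₂)W₃): 26×6 by 6×29 → 26×29, cost 26·6·29 = 4524; cumulative 4992. Total 4992.
Order II = (W₁(W₂W₃)): (W₂W₃): 3×6 by 6×29 → 3×29, cost 3·6·29 = 522; (W₁(W₂W₃)): 26×3 by 3×29 → 26×29, cost 26·3·29 = 2262; cumulative 2784. Total 2784.
Difference: |4992 − 2784| = 2208.

2208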